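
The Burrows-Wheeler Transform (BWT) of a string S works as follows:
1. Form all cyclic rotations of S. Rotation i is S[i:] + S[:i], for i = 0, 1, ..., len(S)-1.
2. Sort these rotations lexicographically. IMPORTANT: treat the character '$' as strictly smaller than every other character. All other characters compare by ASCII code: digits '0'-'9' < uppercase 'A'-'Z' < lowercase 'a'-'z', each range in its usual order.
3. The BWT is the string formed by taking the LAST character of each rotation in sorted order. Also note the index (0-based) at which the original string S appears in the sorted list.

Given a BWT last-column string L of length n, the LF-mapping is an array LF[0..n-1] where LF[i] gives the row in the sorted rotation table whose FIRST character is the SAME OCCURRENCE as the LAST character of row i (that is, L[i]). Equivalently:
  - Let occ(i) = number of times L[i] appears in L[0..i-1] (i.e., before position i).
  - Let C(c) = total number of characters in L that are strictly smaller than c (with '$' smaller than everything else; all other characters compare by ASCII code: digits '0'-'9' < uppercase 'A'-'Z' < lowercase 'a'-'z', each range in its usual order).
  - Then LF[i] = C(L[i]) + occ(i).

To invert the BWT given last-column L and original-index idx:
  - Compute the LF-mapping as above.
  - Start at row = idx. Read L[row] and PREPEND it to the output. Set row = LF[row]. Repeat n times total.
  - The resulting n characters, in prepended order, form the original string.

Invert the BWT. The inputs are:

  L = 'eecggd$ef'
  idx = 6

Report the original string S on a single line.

Answer: fgecdege$

Derivation:
LF mapping: 3 4 1 7 8 2 0 5 6
Walk LF starting at row 6, prepending L[row]:
  step 1: row=6, L[6]='$', prepend. Next row=LF[6]=0
  step 2: row=0, L[0]='e', prepend. Next row=LF[0]=3
  step 3: row=3, L[3]='g', prepend. Next row=LF[3]=7
  step 4: row=7, L[7]='e', prepend. Next row=LF[7]=5
  step 5: row=5, L[5]='d', prepend. Next row=LF[5]=2
  step 6: row=2, L[2]='c', prepend. Next row=LF[2]=1
  step 7: row=1, L[1]='e', prepend. Next row=LF[1]=4
  step 8: row=4, L[4]='g', prepend. Next row=LF[4]=8
  step 9: row=8, L[8]='f', prepend. Next row=LF[8]=6
Reversed output: fgecdege$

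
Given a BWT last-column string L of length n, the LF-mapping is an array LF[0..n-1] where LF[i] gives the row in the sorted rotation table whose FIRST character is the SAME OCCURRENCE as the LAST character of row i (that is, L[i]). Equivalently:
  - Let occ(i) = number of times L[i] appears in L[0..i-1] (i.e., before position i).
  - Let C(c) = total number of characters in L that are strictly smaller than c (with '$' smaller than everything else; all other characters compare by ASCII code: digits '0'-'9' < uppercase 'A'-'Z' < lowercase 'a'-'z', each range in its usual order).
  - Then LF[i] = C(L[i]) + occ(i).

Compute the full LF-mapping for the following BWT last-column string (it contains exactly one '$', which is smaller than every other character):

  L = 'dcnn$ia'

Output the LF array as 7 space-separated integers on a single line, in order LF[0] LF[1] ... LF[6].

Char counts: '$':1, 'a':1, 'c':1, 'd':1, 'i':1, 'n':2
C (first-col start): C('$')=0, C('a')=1, C('c')=2, C('d')=3, C('i')=4, C('n')=5
L[0]='d': occ=0, LF[0]=C('d')+0=3+0=3
L[1]='c': occ=0, LF[1]=C('c')+0=2+0=2
L[2]='n': occ=0, LF[2]=C('n')+0=5+0=5
L[3]='n': occ=1, LF[3]=C('n')+1=5+1=6
L[4]='$': occ=0, LF[4]=C('$')+0=0+0=0
L[5]='i': occ=0, LF[5]=C('i')+0=4+0=4
L[6]='a': occ=0, LF[6]=C('a')+0=1+0=1

Answer: 3 2 5 6 0 4 1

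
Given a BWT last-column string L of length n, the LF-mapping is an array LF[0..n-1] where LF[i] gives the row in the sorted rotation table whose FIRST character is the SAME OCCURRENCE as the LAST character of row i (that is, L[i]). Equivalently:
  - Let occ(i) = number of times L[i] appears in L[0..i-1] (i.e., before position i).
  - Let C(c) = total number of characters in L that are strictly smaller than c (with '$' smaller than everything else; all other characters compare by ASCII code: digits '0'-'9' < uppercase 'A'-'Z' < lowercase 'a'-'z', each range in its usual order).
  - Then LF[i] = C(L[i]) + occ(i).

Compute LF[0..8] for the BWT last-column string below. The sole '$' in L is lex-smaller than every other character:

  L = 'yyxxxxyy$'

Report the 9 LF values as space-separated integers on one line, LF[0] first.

Char counts: '$':1, 'x':4, 'y':4
C (first-col start): C('$')=0, C('x')=1, C('y')=5
L[0]='y': occ=0, LF[0]=C('y')+0=5+0=5
L[1]='y': occ=1, LF[1]=C('y')+1=5+1=6
L[2]='x': occ=0, LF[2]=C('x')+0=1+0=1
L[3]='x': occ=1, LF[3]=C('x')+1=1+1=2
L[4]='x': occ=2, LF[4]=C('x')+2=1+2=3
L[5]='x': occ=3, LF[5]=C('x')+3=1+3=4
L[6]='y': occ=2, LF[6]=C('y')+2=5+2=7
L[7]='y': occ=3, LF[7]=C('y')+3=5+3=8
L[8]='$': occ=0, LF[8]=C('$')+0=0+0=0

Answer: 5 6 1 2 3 4 7 8 0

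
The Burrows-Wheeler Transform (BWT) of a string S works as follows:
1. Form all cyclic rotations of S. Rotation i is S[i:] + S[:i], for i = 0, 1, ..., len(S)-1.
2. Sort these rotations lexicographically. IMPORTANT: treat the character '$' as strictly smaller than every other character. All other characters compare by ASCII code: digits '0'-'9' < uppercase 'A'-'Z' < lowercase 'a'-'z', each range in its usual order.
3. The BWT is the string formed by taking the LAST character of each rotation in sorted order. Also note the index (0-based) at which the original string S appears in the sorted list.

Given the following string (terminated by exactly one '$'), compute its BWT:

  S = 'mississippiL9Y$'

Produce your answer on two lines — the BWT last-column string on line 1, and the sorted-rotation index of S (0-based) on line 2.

Answer: YLi9pssm$pissii
8

Derivation:
All 15 rotations (rotation i = S[i:]+S[:i]):
  rot[0] = mississippiL9Y$
  rot[1] = ississippiL9Y$m
  rot[2] = ssissippiL9Y$mi
  rot[3] = sissippiL9Y$mis
  rot[4] = issippiL9Y$miss
  rot[5] = ssippiL9Y$missi
  rot[6] = sippiL9Y$missis
  rot[7] = ippiL9Y$mississ
  rot[8] = ppiL9Y$mississi
  rot[9] = piL9Y$mississip
  rot[10] = iL9Y$mississipp
  rot[11] = L9Y$mississippi
  rot[12] = 9Y$mississippiL
  rot[13] = Y$mississippiL9
  rot[14] = $mississippiL9Y
Sorted (with $ < everything):
  sorted[0] = $mississippiL9Y  (last char: 'Y')
  sorted[1] = 9Y$mississippiL  (last char: 'L')
  sorted[2] = L9Y$mississippi  (last char: 'i')
  sorted[3] = Y$mississippiL9  (last char: '9')
  sorted[4] = iL9Y$mississipp  (last char: 'p')
  sorted[5] = ippiL9Y$mississ  (last char: 's')
  sorted[6] = issippiL9Y$miss  (last char: 's')
  sorted[7] = ississippiL9Y$m  (last char: 'm')
  sorted[8] = mississippiL9Y$  (last char: '$')
  sorted[9] = piL9Y$mississip  (last char: 'p')
  sorted[10] = ppiL9Y$mississi  (last char: 'i')
  sorted[11] = sippiL9Y$missis  (last char: 's')
  sorted[12] = sissippiL9Y$mis  (last char: 's')
  sorted[13] = ssippiL9Y$missi  (last char: 'i')
  sorted[14] = ssissippiL9Y$mi  (last char: 'i')
Last column: YLi9pssm$pissii
Original string S is at sorted index 8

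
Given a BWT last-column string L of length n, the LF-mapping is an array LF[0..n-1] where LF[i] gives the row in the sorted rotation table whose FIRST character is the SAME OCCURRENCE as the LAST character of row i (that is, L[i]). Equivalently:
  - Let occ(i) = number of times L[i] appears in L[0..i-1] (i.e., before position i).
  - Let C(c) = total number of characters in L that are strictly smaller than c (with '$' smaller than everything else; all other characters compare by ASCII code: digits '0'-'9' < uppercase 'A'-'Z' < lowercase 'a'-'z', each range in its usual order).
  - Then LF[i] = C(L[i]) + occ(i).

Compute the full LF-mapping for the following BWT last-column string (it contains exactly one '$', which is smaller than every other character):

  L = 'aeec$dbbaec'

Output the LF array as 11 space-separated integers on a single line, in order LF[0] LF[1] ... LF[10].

Answer: 1 8 9 5 0 7 3 4 2 10 6

Derivation:
Char counts: '$':1, 'a':2, 'b':2, 'c':2, 'd':1, 'e':3
C (first-col start): C('$')=0, C('a')=1, C('b')=3, C('c')=5, C('d')=7, C('e')=8
L[0]='a': occ=0, LF[0]=C('a')+0=1+0=1
L[1]='e': occ=0, LF[1]=C('e')+0=8+0=8
L[2]='e': occ=1, LF[2]=C('e')+1=8+1=9
L[3]='c': occ=0, LF[3]=C('c')+0=5+0=5
L[4]='$': occ=0, LF[4]=C('$')+0=0+0=0
L[5]='d': occ=0, LF[5]=C('d')+0=7+0=7
L[6]='b': occ=0, LF[6]=C('b')+0=3+0=3
L[7]='b': occ=1, LF[7]=C('b')+1=3+1=4
L[8]='a': occ=1, LF[8]=C('a')+1=1+1=2
L[9]='e': occ=2, LF[9]=C('e')+2=8+2=10
L[10]='c': occ=1, LF[10]=C('c')+1=5+1=6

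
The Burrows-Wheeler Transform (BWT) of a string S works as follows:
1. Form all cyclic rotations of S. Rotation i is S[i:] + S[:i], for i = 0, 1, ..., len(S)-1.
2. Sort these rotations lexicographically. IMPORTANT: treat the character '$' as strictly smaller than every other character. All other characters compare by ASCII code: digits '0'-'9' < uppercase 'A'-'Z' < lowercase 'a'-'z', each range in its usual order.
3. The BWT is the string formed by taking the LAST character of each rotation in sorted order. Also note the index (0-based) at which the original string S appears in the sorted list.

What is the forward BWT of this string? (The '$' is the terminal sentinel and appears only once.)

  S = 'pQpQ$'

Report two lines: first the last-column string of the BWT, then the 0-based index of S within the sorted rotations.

All 5 rotations (rotation i = S[i:]+S[:i]):
  rot[0] = pQpQ$
  rot[1] = QpQ$p
  rot[2] = pQ$pQ
  rot[3] = Q$pQp
  rot[4] = $pQpQ
Sorted (with $ < everything):
  sorted[0] = $pQpQ  (last char: 'Q')
  sorted[1] = Q$pQp  (last char: 'p')
  sorted[2] = QpQ$p  (last char: 'p')
  sorted[3] = pQ$pQ  (last char: 'Q')
  sorted[4] = pQpQ$  (last char: '$')
Last column: QppQ$
Original string S is at sorted index 4

Answer: QppQ$
4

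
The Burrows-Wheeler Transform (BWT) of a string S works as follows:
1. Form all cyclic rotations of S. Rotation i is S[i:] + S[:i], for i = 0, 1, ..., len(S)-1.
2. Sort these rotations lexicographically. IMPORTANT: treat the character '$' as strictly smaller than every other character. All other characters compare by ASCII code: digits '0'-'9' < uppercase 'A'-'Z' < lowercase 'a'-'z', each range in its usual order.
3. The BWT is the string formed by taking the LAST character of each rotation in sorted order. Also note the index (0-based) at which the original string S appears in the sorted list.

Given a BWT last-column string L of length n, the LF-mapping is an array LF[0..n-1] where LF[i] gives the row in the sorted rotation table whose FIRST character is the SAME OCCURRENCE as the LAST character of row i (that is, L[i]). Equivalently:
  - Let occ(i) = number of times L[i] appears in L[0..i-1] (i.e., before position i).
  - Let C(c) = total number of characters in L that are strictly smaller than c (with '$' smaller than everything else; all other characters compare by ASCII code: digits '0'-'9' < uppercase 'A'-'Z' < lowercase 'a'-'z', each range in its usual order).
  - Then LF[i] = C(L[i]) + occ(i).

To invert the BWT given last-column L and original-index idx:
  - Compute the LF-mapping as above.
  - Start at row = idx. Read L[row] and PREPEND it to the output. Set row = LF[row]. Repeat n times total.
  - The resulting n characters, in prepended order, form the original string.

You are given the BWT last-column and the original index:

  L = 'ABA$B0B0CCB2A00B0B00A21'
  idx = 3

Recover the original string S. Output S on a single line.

LF mapping: 11 15 12 0 16 1 17 2 21 22 18 9 13 3 4 19 5 20 6 7 14 10 8
Walk LF starting at row 3, prepending L[row]:
  step 1: row=3, L[3]='$', prepend. Next row=LF[3]=0
  step 2: row=0, L[0]='A', prepend. Next row=LF[0]=11
  step 3: row=11, L[11]='2', prepend. Next row=LF[11]=9
  step 4: row=9, L[9]='C', prepend. Next row=LF[9]=22
  step 5: row=22, L[22]='1', prepend. Next row=LF[22]=8
  step 6: row=8, L[8]='C', prepend. Next row=LF[8]=21
  step 7: row=21, L[21]='2', prepend. Next row=LF[21]=10
  step 8: row=10, L[10]='B', prepend. Next row=LF[10]=18
  step 9: row=18, L[18]='0', prepend. Next row=LF[18]=6
  step 10: row=6, L[6]='B', prepend. Next row=LF[6]=17
  step 11: row=17, L[17]='B', prepend. Next row=LF[17]=20
  step 12: row=20, L[20]='A', prepend. Next row=LF[20]=14
  step 13: row=14, L[14]='0', prepend. Next row=LF[14]=4
  step 14: row=4, L[4]='B', prepend. Next row=LF[4]=16
  step 15: row=16, L[16]='0', prepend. Next row=LF[16]=5
  step 16: row=5, L[5]='0', prepend. Next row=LF[5]=1
  step 17: row=1, L[1]='B', prepend. Next row=LF[1]=15
  step 18: row=15, L[15]='B', prepend. Next row=LF[15]=19
  step 19: row=19, L[19]='0', prepend. Next row=LF[19]=7
  step 20: row=7, L[7]='0', prepend. Next row=LF[7]=2
  step 21: row=2, L[2]='A', prepend. Next row=LF[2]=12
  step 22: row=12, L[12]='A', prepend. Next row=LF[12]=13
  step 23: row=13, L[13]='0', prepend. Next row=LF[13]=3
Reversed output: 0AA00BB00B0ABB0B2C1C2A$

Answer: 0AA00BB00B0ABB0B2C1C2A$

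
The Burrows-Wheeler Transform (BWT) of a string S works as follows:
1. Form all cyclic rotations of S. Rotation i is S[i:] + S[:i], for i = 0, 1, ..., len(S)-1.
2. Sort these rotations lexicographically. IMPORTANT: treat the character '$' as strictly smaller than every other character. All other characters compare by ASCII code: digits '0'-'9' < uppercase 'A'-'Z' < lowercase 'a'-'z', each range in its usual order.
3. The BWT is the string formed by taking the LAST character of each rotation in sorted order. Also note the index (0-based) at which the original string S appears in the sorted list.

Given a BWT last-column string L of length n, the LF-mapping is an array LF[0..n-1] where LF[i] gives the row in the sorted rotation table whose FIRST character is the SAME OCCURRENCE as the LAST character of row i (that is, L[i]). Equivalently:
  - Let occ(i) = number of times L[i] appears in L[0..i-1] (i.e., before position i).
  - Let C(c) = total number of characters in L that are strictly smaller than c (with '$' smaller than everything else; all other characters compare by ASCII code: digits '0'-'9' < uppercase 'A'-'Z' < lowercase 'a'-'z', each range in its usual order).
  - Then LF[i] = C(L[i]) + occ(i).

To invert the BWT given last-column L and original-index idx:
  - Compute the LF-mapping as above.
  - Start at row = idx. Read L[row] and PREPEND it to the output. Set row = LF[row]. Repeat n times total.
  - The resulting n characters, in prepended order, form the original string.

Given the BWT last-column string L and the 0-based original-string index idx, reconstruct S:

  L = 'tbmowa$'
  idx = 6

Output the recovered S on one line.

Answer: wombat$

Derivation:
LF mapping: 5 2 3 4 6 1 0
Walk LF starting at row 6, prepending L[row]:
  step 1: row=6, L[6]='$', prepend. Next row=LF[6]=0
  step 2: row=0, L[0]='t', prepend. Next row=LF[0]=5
  step 3: row=5, L[5]='a', prepend. Next row=LF[5]=1
  step 4: row=1, L[1]='b', prepend. Next row=LF[1]=2
  step 5: row=2, L[2]='m', prepend. Next row=LF[2]=3
  step 6: row=3, L[3]='o', prepend. Next row=LF[3]=4
  step 7: row=4, L[4]='w', prepend. Next row=LF[4]=6
Reversed output: wombat$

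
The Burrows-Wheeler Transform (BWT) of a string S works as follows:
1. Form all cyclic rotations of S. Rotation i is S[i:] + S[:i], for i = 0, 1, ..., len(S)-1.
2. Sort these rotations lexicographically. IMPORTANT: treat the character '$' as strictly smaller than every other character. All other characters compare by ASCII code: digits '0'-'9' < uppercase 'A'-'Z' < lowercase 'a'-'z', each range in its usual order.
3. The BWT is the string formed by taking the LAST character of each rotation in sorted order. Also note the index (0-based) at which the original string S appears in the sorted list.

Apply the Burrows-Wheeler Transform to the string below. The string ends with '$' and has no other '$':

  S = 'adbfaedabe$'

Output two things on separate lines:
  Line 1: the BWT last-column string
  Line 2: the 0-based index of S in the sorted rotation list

All 11 rotations (rotation i = S[i:]+S[:i]):
  rot[0] = adbfaedabe$
  rot[1] = dbfaedabe$a
  rot[2] = bfaedabe$ad
  rot[3] = faedabe$adb
  rot[4] = aedabe$adbf
  rot[5] = edabe$adbfa
  rot[6] = dabe$adbfae
  rot[7] = abe$adbfaed
  rot[8] = be$adbfaeda
  rot[9] = e$adbfaedab
  rot[10] = $adbfaedabe
Sorted (with $ < everything):
  sorted[0] = $adbfaedabe  (last char: 'e')
  sorted[1] = abe$adbfaed  (last char: 'd')
  sorted[2] = adbfaedabe$  (last char: '$')
  sorted[3] = aedabe$adbf  (last char: 'f')
  sorted[4] = be$adbfaeda  (last char: 'a')
  sorted[5] = bfaedabe$ad  (last char: 'd')
  sorted[6] = dabe$adbfae  (last char: 'e')
  sorted[7] = dbfaedabe$a  (last char: 'a')
  sorted[8] = e$adbfaedab  (last char: 'b')
  sorted[9] = edabe$adbfa  (last char: 'a')
  sorted[10] = faedabe$adb  (last char: 'b')
Last column: ed$fadeabab
Original string S is at sorted index 2

Answer: ed$fadeabab
2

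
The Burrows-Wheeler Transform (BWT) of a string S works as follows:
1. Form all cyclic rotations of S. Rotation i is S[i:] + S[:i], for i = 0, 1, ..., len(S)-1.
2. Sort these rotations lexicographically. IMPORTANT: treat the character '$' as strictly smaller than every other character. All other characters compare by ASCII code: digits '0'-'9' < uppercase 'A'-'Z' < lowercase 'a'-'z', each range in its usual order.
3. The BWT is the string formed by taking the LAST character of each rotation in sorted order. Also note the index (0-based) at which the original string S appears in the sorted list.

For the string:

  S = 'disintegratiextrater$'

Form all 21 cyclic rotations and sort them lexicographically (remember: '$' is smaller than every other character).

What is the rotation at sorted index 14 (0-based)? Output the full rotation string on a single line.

All 21 rotations (rotation i = S[i:]+S[:i]):
  rot[0] = disintegratiextrater$
  rot[1] = isintegratiextrater$d
  rot[2] = sintegratiextrater$di
  rot[3] = integratiextrater$dis
  rot[4] = ntegratiextrater$disi
  rot[5] = tegratiextrater$disin
  rot[6] = egratiextrater$disint
  rot[7] = gratiextrater$disinte
  rot[8] = ratiextrater$disinteg
  rot[9] = atiextrater$disintegr
  rot[10] = tiextrater$disintegra
  rot[11] = iextrater$disintegrat
  rot[12] = extrater$disintegrati
  rot[13] = xtrater$disintegratie
  rot[14] = trater$disintegratiex
  rot[15] = rater$disintegratiext
  rot[16] = ater$disintegratiextr
  rot[17] = ter$disintegratiextra
  rot[18] = er$disintegratiextrat
  rot[19] = r$disintegratiextrate
  rot[20] = $disintegratiextrater
Sorted (with $ < everything):
  sorted[0] = $disintegratiextrater
  sorted[1] = ater$disintegratiextr
  sorted[2] = atiextrater$disintegr
  sorted[3] = disintegratiextrater$
  sorted[4] = egratiextrater$disint
  sorted[5] = er$disintegratiextrat
  sorted[6] = extrater$disintegrati
  sorted[7] = gratiextrater$disinte
  sorted[8] = iextrater$disintegrat
  sorted[9] = integratiextrater$dis
  sorted[10] = isintegratiextrater$d
  sorted[11] = ntegratiextrater$disi
  sorted[12] = r$disintegratiextrate
  sorted[13] = rater$disintegratiext
  sorted[14] = ratiextrater$disinteg
  sorted[15] = sintegratiextrater$di
  sorted[16] = tegratiextrater$disin
  sorted[17] = ter$disintegratiextra
  sorted[18] = tiextrater$disintegra
  sorted[19] = trater$disintegratiex
  sorted[20] = xtrater$disintegratie
sorted[14] = ratiextrater$disinteg

Answer: ratiextrater$disinteg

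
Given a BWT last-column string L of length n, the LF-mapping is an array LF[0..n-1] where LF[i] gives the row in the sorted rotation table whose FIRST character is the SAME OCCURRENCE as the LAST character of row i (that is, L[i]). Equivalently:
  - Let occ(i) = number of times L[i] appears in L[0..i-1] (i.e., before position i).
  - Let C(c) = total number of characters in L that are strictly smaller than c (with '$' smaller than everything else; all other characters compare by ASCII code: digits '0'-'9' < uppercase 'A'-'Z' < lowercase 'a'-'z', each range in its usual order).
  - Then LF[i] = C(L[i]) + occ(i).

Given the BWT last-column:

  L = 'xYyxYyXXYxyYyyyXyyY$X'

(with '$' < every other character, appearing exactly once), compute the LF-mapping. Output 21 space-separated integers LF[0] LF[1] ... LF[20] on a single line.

Answer: 10 5 13 11 6 14 1 2 7 12 15 8 16 17 18 3 19 20 9 0 4

Derivation:
Char counts: '$':1, 'X':4, 'Y':5, 'x':3, 'y':8
C (first-col start): C('$')=0, C('X')=1, C('Y')=5, C('x')=10, C('y')=13
L[0]='x': occ=0, LF[0]=C('x')+0=10+0=10
L[1]='Y': occ=0, LF[1]=C('Y')+0=5+0=5
L[2]='y': occ=0, LF[2]=C('y')+0=13+0=13
L[3]='x': occ=1, LF[3]=C('x')+1=10+1=11
L[4]='Y': occ=1, LF[4]=C('Y')+1=5+1=6
L[5]='y': occ=1, LF[5]=C('y')+1=13+1=14
L[6]='X': occ=0, LF[6]=C('X')+0=1+0=1
L[7]='X': occ=1, LF[7]=C('X')+1=1+1=2
L[8]='Y': occ=2, LF[8]=C('Y')+2=5+2=7
L[9]='x': occ=2, LF[9]=C('x')+2=10+2=12
L[10]='y': occ=2, LF[10]=C('y')+2=13+2=15
L[11]='Y': occ=3, LF[11]=C('Y')+3=5+3=8
L[12]='y': occ=3, LF[12]=C('y')+3=13+3=16
L[13]='y': occ=4, LF[13]=C('y')+4=13+4=17
L[14]='y': occ=5, LF[14]=C('y')+5=13+5=18
L[15]='X': occ=2, LF[15]=C('X')+2=1+2=3
L[16]='y': occ=6, LF[16]=C('y')+6=13+6=19
L[17]='y': occ=7, LF[17]=C('y')+7=13+7=20
L[18]='Y': occ=4, LF[18]=C('Y')+4=5+4=9
L[19]='$': occ=0, LF[19]=C('$')+0=0+0=0
L[20]='X': occ=3, LF[20]=C('X')+3=1+3=4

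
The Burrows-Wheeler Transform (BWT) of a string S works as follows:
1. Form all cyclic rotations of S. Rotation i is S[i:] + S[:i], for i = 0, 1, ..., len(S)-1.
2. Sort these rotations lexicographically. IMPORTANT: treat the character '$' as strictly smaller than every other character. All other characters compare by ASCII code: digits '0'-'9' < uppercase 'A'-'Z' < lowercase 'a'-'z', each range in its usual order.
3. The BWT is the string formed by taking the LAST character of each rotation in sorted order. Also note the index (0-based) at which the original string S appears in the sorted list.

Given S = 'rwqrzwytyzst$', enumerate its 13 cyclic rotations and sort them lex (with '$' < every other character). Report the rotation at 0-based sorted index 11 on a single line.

All 13 rotations (rotation i = S[i:]+S[:i]):
  rot[0] = rwqrzwytyzst$
  rot[1] = wqrzwytyzst$r
  rot[2] = qrzwytyzst$rw
  rot[3] = rzwytyzst$rwq
  rot[4] = zwytyzst$rwqr
  rot[5] = wytyzst$rwqrz
  rot[6] = ytyzst$rwqrzw
  rot[7] = tyzst$rwqrzwy
  rot[8] = yzst$rwqrzwyt
  rot[9] = zst$rwqrzwyty
  rot[10] = st$rwqrzwytyz
  rot[11] = t$rwqrzwytyzs
  rot[12] = $rwqrzwytyzst
Sorted (with $ < everything):
  sorted[0] = $rwqrzwytyzst
  sorted[1] = qrzwytyzst$rw
  sorted[2] = rwqrzwytyzst$
  sorted[3] = rzwytyzst$rwq
  sorted[4] = st$rwqrzwytyz
  sorted[5] = t$rwqrzwytyzs
  sorted[6] = tyzst$rwqrzwy
  sorted[7] = wqrzwytyzst$r
  sorted[8] = wytyzst$rwqrz
  sorted[9] = ytyzst$rwqrzw
  sorted[10] = yzst$rwqrzwyt
  sorted[11] = zst$rwqrzwyty
  sorted[12] = zwytyzst$rwqr
sorted[11] = zst$rwqrzwyty

Answer: zst$rwqrzwyty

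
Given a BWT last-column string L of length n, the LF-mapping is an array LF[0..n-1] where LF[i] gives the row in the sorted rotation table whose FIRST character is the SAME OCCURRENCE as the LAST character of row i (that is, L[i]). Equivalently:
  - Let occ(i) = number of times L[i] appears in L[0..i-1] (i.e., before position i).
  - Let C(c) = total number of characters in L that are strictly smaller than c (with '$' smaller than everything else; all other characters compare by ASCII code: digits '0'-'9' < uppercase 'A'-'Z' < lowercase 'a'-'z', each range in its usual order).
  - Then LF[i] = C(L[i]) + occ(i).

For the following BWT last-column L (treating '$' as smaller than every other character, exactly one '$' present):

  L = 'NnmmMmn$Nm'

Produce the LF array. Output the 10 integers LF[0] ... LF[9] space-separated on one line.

Answer: 2 8 4 5 1 6 9 0 3 7

Derivation:
Char counts: '$':1, 'M':1, 'N':2, 'm':4, 'n':2
C (first-col start): C('$')=0, C('M')=1, C('N')=2, C('m')=4, C('n')=8
L[0]='N': occ=0, LF[0]=C('N')+0=2+0=2
L[1]='n': occ=0, LF[1]=C('n')+0=8+0=8
L[2]='m': occ=0, LF[2]=C('m')+0=4+0=4
L[3]='m': occ=1, LF[3]=C('m')+1=4+1=5
L[4]='M': occ=0, LF[4]=C('M')+0=1+0=1
L[5]='m': occ=2, LF[5]=C('m')+2=4+2=6
L[6]='n': occ=1, LF[6]=C('n')+1=8+1=9
L[7]='$': occ=0, LF[7]=C('$')+0=0+0=0
L[8]='N': occ=1, LF[8]=C('N')+1=2+1=3
L[9]='m': occ=3, LF[9]=C('m')+3=4+3=7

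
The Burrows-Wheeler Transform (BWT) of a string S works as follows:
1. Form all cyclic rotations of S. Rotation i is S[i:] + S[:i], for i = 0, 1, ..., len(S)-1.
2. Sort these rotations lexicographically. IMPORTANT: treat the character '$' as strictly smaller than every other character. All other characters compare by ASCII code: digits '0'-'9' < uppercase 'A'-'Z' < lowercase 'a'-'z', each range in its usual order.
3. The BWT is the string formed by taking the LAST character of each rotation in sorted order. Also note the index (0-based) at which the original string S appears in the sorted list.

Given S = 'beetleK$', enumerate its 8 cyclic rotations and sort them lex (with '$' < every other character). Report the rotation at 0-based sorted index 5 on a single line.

All 8 rotations (rotation i = S[i:]+S[:i]):
  rot[0] = beetleK$
  rot[1] = eetleK$b
  rot[2] = etleK$be
  rot[3] = tleK$bee
  rot[4] = leK$beet
  rot[5] = eK$beetl
  rot[6] = K$beetle
  rot[7] = $beetleK
Sorted (with $ < everything):
  sorted[0] = $beetleK
  sorted[1] = K$beetle
  sorted[2] = beetleK$
  sorted[3] = eK$beetl
  sorted[4] = eetleK$b
  sorted[5] = etleK$be
  sorted[6] = leK$beet
  sorted[7] = tleK$bee
sorted[5] = etleK$be

Answer: etleK$be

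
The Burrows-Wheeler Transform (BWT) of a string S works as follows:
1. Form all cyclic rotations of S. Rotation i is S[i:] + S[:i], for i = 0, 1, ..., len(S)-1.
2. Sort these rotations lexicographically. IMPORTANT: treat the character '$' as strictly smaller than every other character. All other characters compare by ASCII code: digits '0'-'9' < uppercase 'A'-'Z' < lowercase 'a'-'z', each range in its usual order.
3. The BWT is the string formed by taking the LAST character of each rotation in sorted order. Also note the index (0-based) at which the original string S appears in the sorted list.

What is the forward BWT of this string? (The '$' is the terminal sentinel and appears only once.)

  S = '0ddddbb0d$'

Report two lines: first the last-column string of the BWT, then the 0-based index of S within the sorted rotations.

Answer: db$bd0ddd0
2

Derivation:
All 10 rotations (rotation i = S[i:]+S[:i]):
  rot[0] = 0ddddbb0d$
  rot[1] = ddddbb0d$0
  rot[2] = dddbb0d$0d
  rot[3] = ddbb0d$0dd
  rot[4] = dbb0d$0ddd
  rot[5] = bb0d$0dddd
  rot[6] = b0d$0ddddb
  rot[7] = 0d$0ddddbb
  rot[8] = d$0ddddbb0
  rot[9] = $0ddddbb0d
Sorted (with $ < everything):
  sorted[0] = $0ddddbb0d  (last char: 'd')
  sorted[1] = 0d$0ddddbb  (last char: 'b')
  sorted[2] = 0ddddbb0d$  (last char: '$')
  sorted[3] = b0d$0ddddb  (last char: 'b')
  sorted[4] = bb0d$0dddd  (last char: 'd')
  sorted[5] = d$0ddddbb0  (last char: '0')
  sorted[6] = dbb0d$0ddd  (last char: 'd')
  sorted[7] = ddbb0d$0dd  (last char: 'd')
  sorted[8] = dddbb0d$0d  (last char: 'd')
  sorted[9] = ddddbb0d$0  (last char: '0')
Last column: db$bd0ddd0
Original string S is at sorted index 2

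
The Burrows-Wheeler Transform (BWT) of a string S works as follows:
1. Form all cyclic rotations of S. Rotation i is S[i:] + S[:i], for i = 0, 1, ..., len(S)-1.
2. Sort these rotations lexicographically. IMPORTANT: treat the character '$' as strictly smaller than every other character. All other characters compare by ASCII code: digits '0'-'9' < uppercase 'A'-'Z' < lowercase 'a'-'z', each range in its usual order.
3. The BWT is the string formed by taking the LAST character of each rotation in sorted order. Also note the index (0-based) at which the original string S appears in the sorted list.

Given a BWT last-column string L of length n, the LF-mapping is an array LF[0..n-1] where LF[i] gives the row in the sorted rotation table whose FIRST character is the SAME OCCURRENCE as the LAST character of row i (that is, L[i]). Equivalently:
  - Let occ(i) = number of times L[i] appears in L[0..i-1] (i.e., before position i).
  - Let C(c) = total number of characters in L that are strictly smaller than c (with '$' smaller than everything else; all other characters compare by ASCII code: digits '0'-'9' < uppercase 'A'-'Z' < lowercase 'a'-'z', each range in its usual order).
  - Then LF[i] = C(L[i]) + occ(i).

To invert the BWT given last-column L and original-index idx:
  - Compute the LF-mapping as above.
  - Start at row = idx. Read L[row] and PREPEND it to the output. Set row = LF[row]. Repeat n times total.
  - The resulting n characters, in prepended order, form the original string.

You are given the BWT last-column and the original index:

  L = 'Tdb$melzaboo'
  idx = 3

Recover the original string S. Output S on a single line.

LF mapping: 1 5 3 0 8 6 7 11 2 4 9 10
Walk LF starting at row 3, prepending L[row]:
  step 1: row=3, L[3]='$', prepend. Next row=LF[3]=0
  step 2: row=0, L[0]='T', prepend. Next row=LF[0]=1
  step 3: row=1, L[1]='d', prepend. Next row=LF[1]=5
  step 4: row=5, L[5]='e', prepend. Next row=LF[5]=6
  step 5: row=6, L[6]='l', prepend. Next row=LF[6]=7
  step 6: row=7, L[7]='z', prepend. Next row=LF[7]=11
  step 7: row=11, L[11]='o', prepend. Next row=LF[11]=10
  step 8: row=10, L[10]='o', prepend. Next row=LF[10]=9
  step 9: row=9, L[9]='b', prepend. Next row=LF[9]=4
  step 10: row=4, L[4]='m', prepend. Next row=LF[4]=8
  step 11: row=8, L[8]='a', prepend. Next row=LF[8]=2
  step 12: row=2, L[2]='b', prepend. Next row=LF[2]=3
Reversed output: bamboozledT$

Answer: bamboozledT$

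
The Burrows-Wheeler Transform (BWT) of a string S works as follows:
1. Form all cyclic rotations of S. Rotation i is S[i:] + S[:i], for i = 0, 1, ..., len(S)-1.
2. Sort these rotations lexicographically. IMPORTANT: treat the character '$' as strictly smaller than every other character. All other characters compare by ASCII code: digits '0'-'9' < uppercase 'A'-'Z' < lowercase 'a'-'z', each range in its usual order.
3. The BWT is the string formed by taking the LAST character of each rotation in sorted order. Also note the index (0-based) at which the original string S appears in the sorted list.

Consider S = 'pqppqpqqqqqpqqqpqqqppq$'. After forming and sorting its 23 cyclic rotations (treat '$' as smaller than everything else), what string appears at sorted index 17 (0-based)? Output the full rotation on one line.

All 23 rotations (rotation i = S[i:]+S[:i]):
  rot[0] = pqppqpqqqqqpqqqpqqqppq$
  rot[1] = qppqpqqqqqpqqqpqqqppq$p
  rot[2] = ppqpqqqqqpqqqpqqqppq$pq
  rot[3] = pqpqqqqqpqqqpqqqppq$pqp
  rot[4] = qpqqqqqpqqqpqqqppq$pqpp
  rot[5] = pqqqqqpqqqpqqqppq$pqppq
  rot[6] = qqqqqpqqqpqqqppq$pqppqp
  rot[7] = qqqqpqqqpqqqppq$pqppqpq
  rot[8] = qqqpqqqpqqqppq$pqppqpqq
  rot[9] = qqpqqqpqqqppq$pqppqpqqq
  rot[10] = qpqqqpqqqppq$pqppqpqqqq
  rot[11] = pqqqpqqqppq$pqppqpqqqqq
  rot[12] = qqqpqqqppq$pqppqpqqqqqp
  rot[13] = qqpqqqppq$pqppqpqqqqqpq
  rot[14] = qpqqqppq$pqppqpqqqqqpqq
  rot[15] = pqqqppq$pqppqpqqqqqpqqq
  rot[16] = qqqppq$pqppqpqqqqqpqqqp
  rot[17] = qqppq$pqppqpqqqqqpqqqpq
  rot[18] = qppq$pqppqpqqqqqpqqqpqq
  rot[19] = ppq$pqppqpqqqqqpqqqpqqq
  rot[20] = pq$pqppqpqqqqqpqqqpqqqp
  rot[21] = q$pqppqpqqqqqpqqqpqqqpp
  rot[22] = $pqppqpqqqqqpqqqpqqqppq
Sorted (with $ < everything):
  sorted[0] = $pqppqpqqqqqpqqqpqqqppq
  sorted[1] = ppq$pqppqpqqqqqpqqqpqqq
  sorted[2] = ppqpqqqqqpqqqpqqqppq$pq
  sorted[3] = pq$pqppqpqqqqqpqqqpqqqp
  sorted[4] = pqppqpqqqqqpqqqpqqqppq$
  sorted[5] = pqpqqqqqpqqqpqqqppq$pqp
  sorted[6] = pqqqppq$pqppqpqqqqqpqqq
  sorted[7] = pqqqpqqqppq$pqppqpqqqqq
  sorted[8] = pqqqqqpqqqpqqqppq$pqppq
  sorted[9] = q$pqppqpqqqqqpqqqpqqqpp
  sorted[10] = qppq$pqppqpqqqqqpqqqpqq
  sorted[11] = qppqpqqqqqpqqqpqqqppq$p
  sorted[12] = qpqqqppq$pqppqpqqqqqpqq
  sorted[13] = qpqqqpqqqppq$pqppqpqqqq
  sorted[14] = qpqqqqqpqqqpqqqppq$pqpp
  sorted[15] = qqppq$pqppqpqqqqqpqqqpq
  sorted[16] = qqpqqqppq$pqppqpqqqqqpq
  sorted[17] = qqpqqqpqqqppq$pqppqpqqq
  sorted[18] = qqqppq$pqppqpqqqqqpqqqp
  sorted[19] = qqqpqqqppq$pqppqpqqqqqp
  sorted[20] = qqqpqqqpqqqppq$pqppqpqq
  sorted[21] = qqqqpqqqpqqqppq$pqppqpq
  sorted[22] = qqqqqpqqqpqqqppq$pqppqp
sorted[17] = qqpqqqpqqqppq$pqppqpqqq

Answer: qqpqqqpqqqppq$pqppqpqqq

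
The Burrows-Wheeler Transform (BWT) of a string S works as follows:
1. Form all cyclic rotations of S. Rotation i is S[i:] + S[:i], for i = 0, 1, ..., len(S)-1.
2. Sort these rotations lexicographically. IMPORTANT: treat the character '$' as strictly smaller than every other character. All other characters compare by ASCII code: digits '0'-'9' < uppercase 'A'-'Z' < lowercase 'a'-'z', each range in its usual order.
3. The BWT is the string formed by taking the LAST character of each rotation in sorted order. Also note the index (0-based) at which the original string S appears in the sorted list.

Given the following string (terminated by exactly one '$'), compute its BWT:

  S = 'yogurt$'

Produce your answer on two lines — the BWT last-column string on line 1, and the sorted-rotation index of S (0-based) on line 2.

Answer: toyurg$
6

Derivation:
All 7 rotations (rotation i = S[i:]+S[:i]):
  rot[0] = yogurt$
  rot[1] = ogurt$y
  rot[2] = gurt$yo
  rot[3] = urt$yog
  rot[4] = rt$yogu
  rot[5] = t$yogur
  rot[6] = $yogurt
Sorted (with $ < everything):
  sorted[0] = $yogurt  (last char: 't')
  sorted[1] = gurt$yo  (last char: 'o')
  sorted[2] = ogurt$y  (last char: 'y')
  sorted[3] = rt$yogu  (last char: 'u')
  sorted[4] = t$yogur  (last char: 'r')
  sorted[5] = urt$yog  (last char: 'g')
  sorted[6] = yogurt$  (last char: '$')
Last column: toyurg$
Original string S is at sorted index 6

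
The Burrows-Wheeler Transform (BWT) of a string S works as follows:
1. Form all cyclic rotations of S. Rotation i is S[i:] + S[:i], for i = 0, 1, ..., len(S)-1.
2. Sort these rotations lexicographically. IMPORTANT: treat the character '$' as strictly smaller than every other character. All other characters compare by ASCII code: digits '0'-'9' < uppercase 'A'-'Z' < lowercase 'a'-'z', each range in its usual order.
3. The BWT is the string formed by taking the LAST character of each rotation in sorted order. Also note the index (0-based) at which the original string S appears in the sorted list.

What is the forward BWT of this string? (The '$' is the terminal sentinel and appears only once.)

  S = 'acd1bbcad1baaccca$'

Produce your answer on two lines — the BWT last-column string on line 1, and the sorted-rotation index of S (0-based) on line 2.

All 18 rotations (rotation i = S[i:]+S[:i]):
  rot[0] = acd1bbcad1baaccca$
  rot[1] = cd1bbcad1baaccca$a
  rot[2] = d1bbcad1baaccca$ac
  rot[3] = 1bbcad1baaccca$acd
  rot[4] = bbcad1baaccca$acd1
  rot[5] = bcad1baaccca$acd1b
  rot[6] = cad1baaccca$acd1bb
  rot[7] = ad1baaccca$acd1bbc
  rot[8] = d1baaccca$acd1bbca
  rot[9] = 1baaccca$acd1bbcad
  rot[10] = baaccca$acd1bbcad1
  rot[11] = aaccca$acd1bbcad1b
  rot[12] = accca$acd1bbcad1ba
  rot[13] = ccca$acd1bbcad1baa
  rot[14] = cca$acd1bbcad1baac
  rot[15] = ca$acd1bbcad1baacc
  rot[16] = a$acd1bbcad1baaccc
  rot[17] = $acd1bbcad1baaccca
Sorted (with $ < everything):
  sorted[0] = $acd1bbcad1baaccca  (last char: 'a')
  sorted[1] = 1baaccca$acd1bbcad  (last char: 'd')
  sorted[2] = 1bbcad1baaccca$acd  (last char: 'd')
  sorted[3] = a$acd1bbcad1baaccc  (last char: 'c')
  sorted[4] = aaccca$acd1bbcad1b  (last char: 'b')
  sorted[5] = accca$acd1bbcad1ba  (last char: 'a')
  sorted[6] = acd1bbcad1baaccca$  (last char: '$')
  sorted[7] = ad1baaccca$acd1bbc  (last char: 'c')
  sorted[8] = baaccca$acd1bbcad1  (last char: '1')
  sorted[9] = bbcad1baaccca$acd1  (last char: '1')
  sorted[10] = bcad1baaccca$acd1b  (last char: 'b')
  sorted[11] = ca$acd1bbcad1baacc  (last char: 'c')
  sorted[12] = cad1baaccca$acd1bb  (last char: 'b')
  sorted[13] = cca$acd1bbcad1baac  (last char: 'c')
  sorted[14] = ccca$acd1bbcad1baa  (last char: 'a')
  sorted[15] = cd1bbcad1baaccca$a  (last char: 'a')
  sorted[16] = d1baaccca$acd1bbca  (last char: 'a')
  sorted[17] = d1bbcad1baaccca$ac  (last char: 'c')
Last column: addcba$c11bcbcaaac
Original string S is at sorted index 6

Answer: addcba$c11bcbcaaac
6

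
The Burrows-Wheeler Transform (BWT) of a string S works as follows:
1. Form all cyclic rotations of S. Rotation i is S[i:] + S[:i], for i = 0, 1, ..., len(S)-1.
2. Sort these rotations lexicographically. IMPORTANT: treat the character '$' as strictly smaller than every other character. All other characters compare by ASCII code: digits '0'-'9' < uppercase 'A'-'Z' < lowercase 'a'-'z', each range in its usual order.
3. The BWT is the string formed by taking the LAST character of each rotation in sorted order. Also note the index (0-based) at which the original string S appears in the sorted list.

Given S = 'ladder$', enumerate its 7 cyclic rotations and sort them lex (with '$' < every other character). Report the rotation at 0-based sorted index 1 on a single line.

All 7 rotations (rotation i = S[i:]+S[:i]):
  rot[0] = ladder$
  rot[1] = adder$l
  rot[2] = dder$la
  rot[3] = der$lad
  rot[4] = er$ladd
  rot[5] = r$ladde
  rot[6] = $ladder
Sorted (with $ < everything):
  sorted[0] = $ladder
  sorted[1] = adder$l
  sorted[2] = dder$la
  sorted[3] = der$lad
  sorted[4] = er$ladd
  sorted[5] = ladder$
  sorted[6] = r$ladde
sorted[1] = adder$l

Answer: adder$l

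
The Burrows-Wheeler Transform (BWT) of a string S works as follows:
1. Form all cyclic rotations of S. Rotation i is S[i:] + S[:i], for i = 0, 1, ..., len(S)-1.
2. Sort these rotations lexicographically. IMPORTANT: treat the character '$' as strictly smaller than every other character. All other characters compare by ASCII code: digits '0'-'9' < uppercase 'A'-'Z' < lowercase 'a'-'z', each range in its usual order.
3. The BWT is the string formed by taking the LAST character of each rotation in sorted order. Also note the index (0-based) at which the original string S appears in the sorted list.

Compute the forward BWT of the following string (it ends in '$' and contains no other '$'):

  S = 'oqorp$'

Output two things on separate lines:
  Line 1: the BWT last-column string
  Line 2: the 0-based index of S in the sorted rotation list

All 6 rotations (rotation i = S[i:]+S[:i]):
  rot[0] = oqorp$
  rot[1] = qorp$o
  rot[2] = orp$oq
  rot[3] = rp$oqo
  rot[4] = p$oqor
  rot[5] = $oqorp
Sorted (with $ < everything):
  sorted[0] = $oqorp  (last char: 'p')
  sorted[1] = oqorp$  (last char: '$')
  sorted[2] = orp$oq  (last char: 'q')
  sorted[3] = p$oqor  (last char: 'r')
  sorted[4] = qorp$o  (last char: 'o')
  sorted[5] = rp$oqo  (last char: 'o')
Last column: p$qroo
Original string S is at sorted index 1

Answer: p$qroo
1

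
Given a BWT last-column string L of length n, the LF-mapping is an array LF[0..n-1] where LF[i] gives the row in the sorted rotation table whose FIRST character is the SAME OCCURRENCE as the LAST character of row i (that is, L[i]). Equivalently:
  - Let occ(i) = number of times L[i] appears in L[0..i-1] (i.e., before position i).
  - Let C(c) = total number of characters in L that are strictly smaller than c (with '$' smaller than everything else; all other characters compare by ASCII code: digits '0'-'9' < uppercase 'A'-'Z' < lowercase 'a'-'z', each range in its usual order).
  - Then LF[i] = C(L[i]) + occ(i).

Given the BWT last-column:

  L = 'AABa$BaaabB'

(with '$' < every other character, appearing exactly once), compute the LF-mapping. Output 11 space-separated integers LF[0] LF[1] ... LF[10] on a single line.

Answer: 1 2 3 6 0 4 7 8 9 10 5

Derivation:
Char counts: '$':1, 'A':2, 'B':3, 'a':4, 'b':1
C (first-col start): C('$')=0, C('A')=1, C('B')=3, C('a')=6, C('b')=10
L[0]='A': occ=0, LF[0]=C('A')+0=1+0=1
L[1]='A': occ=1, LF[1]=C('A')+1=1+1=2
L[2]='B': occ=0, LF[2]=C('B')+0=3+0=3
L[3]='a': occ=0, LF[3]=C('a')+0=6+0=6
L[4]='$': occ=0, LF[4]=C('$')+0=0+0=0
L[5]='B': occ=1, LF[5]=C('B')+1=3+1=4
L[6]='a': occ=1, LF[6]=C('a')+1=6+1=7
L[7]='a': occ=2, LF[7]=C('a')+2=6+2=8
L[8]='a': occ=3, LF[8]=C('a')+3=6+3=9
L[9]='b': occ=0, LF[9]=C('b')+0=10+0=10
L[10]='B': occ=2, LF[10]=C('B')+2=3+2=5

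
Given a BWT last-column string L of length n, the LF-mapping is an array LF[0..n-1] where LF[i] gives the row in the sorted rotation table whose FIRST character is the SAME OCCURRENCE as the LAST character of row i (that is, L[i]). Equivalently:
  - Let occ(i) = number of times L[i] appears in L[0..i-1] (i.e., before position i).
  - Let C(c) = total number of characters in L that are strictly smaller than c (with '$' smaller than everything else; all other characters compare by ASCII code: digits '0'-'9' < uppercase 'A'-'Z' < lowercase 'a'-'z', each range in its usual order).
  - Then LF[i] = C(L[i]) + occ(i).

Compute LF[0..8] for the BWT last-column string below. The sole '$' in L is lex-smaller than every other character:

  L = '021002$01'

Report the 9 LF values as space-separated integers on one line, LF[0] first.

Answer: 1 7 5 2 3 8 0 4 6

Derivation:
Char counts: '$':1, '0':4, '1':2, '2':2
C (first-col start): C('$')=0, C('0')=1, C('1')=5, C('2')=7
L[0]='0': occ=0, LF[0]=C('0')+0=1+0=1
L[1]='2': occ=0, LF[1]=C('2')+0=7+0=7
L[2]='1': occ=0, LF[2]=C('1')+0=5+0=5
L[3]='0': occ=1, LF[3]=C('0')+1=1+1=2
L[4]='0': occ=2, LF[4]=C('0')+2=1+2=3
L[5]='2': occ=1, LF[5]=C('2')+1=7+1=8
L[6]='$': occ=0, LF[6]=C('$')+0=0+0=0
L[7]='0': occ=3, LF[7]=C('0')+3=1+3=4
L[8]='1': occ=1, LF[8]=C('1')+1=5+1=6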